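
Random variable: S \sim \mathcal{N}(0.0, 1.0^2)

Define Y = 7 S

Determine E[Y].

For Y = 7S:
E[Y] = 7 * E[S]
E[S] = 0.0 = 0
E[Y] = 7 * 0 = 0

0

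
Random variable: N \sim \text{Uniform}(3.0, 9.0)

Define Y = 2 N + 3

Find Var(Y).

For Y = aN + b: Var(Y) = a² * Var(N)
Var(N) = (9 - 3)^2/12 = 3
Var(Y) = 2² * 3 = 4 * 3 = 12

12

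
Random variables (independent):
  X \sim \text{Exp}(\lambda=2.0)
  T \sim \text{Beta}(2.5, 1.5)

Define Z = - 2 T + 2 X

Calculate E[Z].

E[Z] = 2*E[X] - 2*E[T]
E[X] = 0.5
E[T] = 0.625
E[Z] = 2*0.5 - 2*0.625 = -0.25

-0.25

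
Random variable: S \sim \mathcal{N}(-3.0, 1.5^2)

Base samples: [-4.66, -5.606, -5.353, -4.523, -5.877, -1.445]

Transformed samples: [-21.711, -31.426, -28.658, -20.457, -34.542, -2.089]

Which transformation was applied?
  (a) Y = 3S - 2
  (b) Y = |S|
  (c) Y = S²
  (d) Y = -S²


Checking option (d) Y = -S²:
  S = -4.66 -> Y = -21.711 ✓
  S = -5.606 -> Y = -31.426 ✓
  S = -5.353 -> Y = -28.658 ✓
All samples match this transformation.

(d) -S²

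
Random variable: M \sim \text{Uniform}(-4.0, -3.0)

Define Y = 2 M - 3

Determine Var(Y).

For Y = aM + b: Var(Y) = a² * Var(M)
Var(M) = (-3 + 4)^2/12 = 0.083333333
Var(Y) = 2² * 0.083333333 = 4 * 0.083333333 = 0.33333333

0.33333333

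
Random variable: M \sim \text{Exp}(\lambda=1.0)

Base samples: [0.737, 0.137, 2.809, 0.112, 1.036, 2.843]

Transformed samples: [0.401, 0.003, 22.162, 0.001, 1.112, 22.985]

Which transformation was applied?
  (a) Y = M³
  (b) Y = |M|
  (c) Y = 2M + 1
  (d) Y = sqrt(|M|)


Checking option (a) Y = M³:
  M = 0.737 -> Y = 0.401 ✓
  M = 0.137 -> Y = 0.003 ✓
  M = 2.809 -> Y = 22.162 ✓
All samples match this transformation.

(a) M³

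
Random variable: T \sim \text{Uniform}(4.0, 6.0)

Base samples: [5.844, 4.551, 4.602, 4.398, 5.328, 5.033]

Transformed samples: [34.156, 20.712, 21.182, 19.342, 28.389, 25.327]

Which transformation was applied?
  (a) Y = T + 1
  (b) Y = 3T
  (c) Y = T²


Checking option (c) Y = T²:
  T = 5.844 -> Y = 34.156 ✓
  T = 4.551 -> Y = 20.712 ✓
  T = 4.602 -> Y = 21.182 ✓
All samples match this transformation.

(c) T²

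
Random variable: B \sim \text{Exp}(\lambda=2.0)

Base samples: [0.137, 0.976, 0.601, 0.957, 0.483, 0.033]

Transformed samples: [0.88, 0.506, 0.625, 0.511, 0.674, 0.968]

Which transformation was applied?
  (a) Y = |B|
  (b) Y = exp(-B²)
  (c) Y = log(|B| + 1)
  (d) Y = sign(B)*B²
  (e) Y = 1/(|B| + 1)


Checking option (e) Y = 1/(|B| + 1):
  B = 0.137 -> Y = 0.88 ✓
  B = 0.976 -> Y = 0.506 ✓
  B = 0.601 -> Y = 0.625 ✓
All samples match this transformation.

(e) 1/(|B| + 1)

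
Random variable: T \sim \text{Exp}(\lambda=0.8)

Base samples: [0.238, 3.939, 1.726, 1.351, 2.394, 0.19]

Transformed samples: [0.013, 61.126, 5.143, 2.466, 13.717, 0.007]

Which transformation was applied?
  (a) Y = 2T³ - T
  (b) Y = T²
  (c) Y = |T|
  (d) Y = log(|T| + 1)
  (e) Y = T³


Checking option (e) Y = T³:
  T = 0.238 -> Y = 0.013 ✓
  T = 3.939 -> Y = 61.126 ✓
  T = 1.726 -> Y = 5.143 ✓
All samples match this transformation.

(e) T³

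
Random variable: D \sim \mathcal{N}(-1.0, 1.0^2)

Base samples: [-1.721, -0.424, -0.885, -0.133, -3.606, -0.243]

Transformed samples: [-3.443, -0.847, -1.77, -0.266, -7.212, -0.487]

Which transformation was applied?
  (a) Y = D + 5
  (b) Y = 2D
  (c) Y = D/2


Checking option (b) Y = 2D:
  D = -1.721 -> Y = -3.443 ✓
  D = -0.424 -> Y = -0.847 ✓
  D = -0.885 -> Y = -1.77 ✓
All samples match this transformation.

(b) 2D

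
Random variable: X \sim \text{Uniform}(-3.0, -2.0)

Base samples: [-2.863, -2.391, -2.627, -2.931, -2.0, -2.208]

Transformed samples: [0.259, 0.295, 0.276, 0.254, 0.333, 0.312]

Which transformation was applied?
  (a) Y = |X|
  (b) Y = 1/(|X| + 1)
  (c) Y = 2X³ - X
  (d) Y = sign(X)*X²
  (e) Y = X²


Checking option (b) Y = 1/(|X| + 1):
  X = -2.863 -> Y = 0.259 ✓
  X = -2.391 -> Y = 0.295 ✓
  X = -2.627 -> Y = 0.276 ✓
All samples match this transformation.

(b) 1/(|X| + 1)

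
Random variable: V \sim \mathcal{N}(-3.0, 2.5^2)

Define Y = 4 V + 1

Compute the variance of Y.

For Y = aV + b: Var(Y) = a² * Var(V)
Var(V) = 2.5^2 = 6.25
Var(Y) = 4² * 6.25 = 16 * 6.25 = 100

100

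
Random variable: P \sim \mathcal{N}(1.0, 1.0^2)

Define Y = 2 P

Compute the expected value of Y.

For Y = 2P:
E[Y] = 2 * E[P]
E[P] = 1.0 = 1
E[Y] = 2 * 1 = 2

2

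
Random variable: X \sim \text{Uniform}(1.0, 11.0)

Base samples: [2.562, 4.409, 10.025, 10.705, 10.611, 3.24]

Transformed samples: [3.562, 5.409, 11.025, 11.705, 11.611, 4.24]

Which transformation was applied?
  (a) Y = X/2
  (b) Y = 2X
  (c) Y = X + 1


Checking option (c) Y = X + 1:
  X = 2.562 -> Y = 3.562 ✓
  X = 4.409 -> Y = 5.409 ✓
  X = 10.025 -> Y = 11.025 ✓
All samples match this transformation.

(c) X + 1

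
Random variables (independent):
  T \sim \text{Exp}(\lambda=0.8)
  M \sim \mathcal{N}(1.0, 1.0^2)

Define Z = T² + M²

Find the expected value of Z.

E[Z] = E[T²] + E[M²]
E[T²] = Var(T) + E[T]² = 1.5625 + 1.5625 = 3.125
E[M²] = Var(M) + E[M]² = 1 + 1 = 2
E[Z] = 3.125 + 2 = 5.125

5.125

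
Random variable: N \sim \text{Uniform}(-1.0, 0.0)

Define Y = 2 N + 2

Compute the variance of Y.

For Y = aN + b: Var(Y) = a² * Var(N)
Var(N) = (0 + 1)^2/12 = 0.083333333
Var(Y) = 2² * 0.083333333 = 4 * 0.083333333 = 0.33333333

0.33333333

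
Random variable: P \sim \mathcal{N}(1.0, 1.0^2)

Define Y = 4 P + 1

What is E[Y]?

For Y = 4P + 1:
E[Y] = 4 * E[P] + 1
E[P] = 1.0 = 1
E[Y] = 4 * 1 + 1 = 5

5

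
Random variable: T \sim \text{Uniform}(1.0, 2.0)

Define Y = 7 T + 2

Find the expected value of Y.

For Y = 7T + 2:
E[Y] = 7 * E[T] + 2
E[T] = (1 + 2)/2 = 1.5
E[Y] = 7 * 1.5 + 2 = 12.5

12.5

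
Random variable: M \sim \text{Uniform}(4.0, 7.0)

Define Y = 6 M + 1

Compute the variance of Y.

For Y = aM + b: Var(Y) = a² * Var(M)
Var(M) = (7 - 4)^2/12 = 0.75
Var(Y) = 6² * 0.75 = 36 * 0.75 = 27

27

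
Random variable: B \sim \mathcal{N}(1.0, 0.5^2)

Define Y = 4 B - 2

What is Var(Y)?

For Y = aB + b: Var(Y) = a² * Var(B)
Var(B) = 0.5^2 = 0.25
Var(Y) = 4² * 0.25 = 16 * 0.25 = 4

4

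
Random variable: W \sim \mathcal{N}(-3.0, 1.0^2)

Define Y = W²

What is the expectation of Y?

E[W²] = Var(W) + (E[W])² = 1 + 9 = 10

10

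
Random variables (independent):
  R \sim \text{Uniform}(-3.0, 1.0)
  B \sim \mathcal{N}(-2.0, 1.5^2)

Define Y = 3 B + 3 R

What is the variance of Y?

For independent RVs: Var(aX + bY) = a²Var(X) + b²Var(Y)
Var(R) = 1.3333333
Var(B) = 2.25
Var(Y) = 3²*1.3333333 + 3²*2.25
= 9*1.3333333 + 9*2.25 = 32.25

32.25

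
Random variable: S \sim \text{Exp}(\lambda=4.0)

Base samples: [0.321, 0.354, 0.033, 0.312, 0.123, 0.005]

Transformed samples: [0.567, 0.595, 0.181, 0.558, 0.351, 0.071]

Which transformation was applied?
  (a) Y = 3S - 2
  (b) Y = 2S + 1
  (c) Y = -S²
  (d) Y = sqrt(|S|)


Checking option (d) Y = sqrt(|S|):
  S = 0.321 -> Y = 0.567 ✓
  S = 0.354 -> Y = 0.595 ✓
  S = 0.033 -> Y = 0.181 ✓
All samples match this transformation.

(d) sqrt(|S|)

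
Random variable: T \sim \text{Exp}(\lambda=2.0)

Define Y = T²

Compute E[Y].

E[T²] = Var(T) + (E[T])² = 0.25 + 0.25 = 0.5

0.5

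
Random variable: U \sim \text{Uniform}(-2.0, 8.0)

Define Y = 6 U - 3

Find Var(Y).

For Y = aU + b: Var(Y) = a² * Var(U)
Var(U) = (8 + 2)^2/12 = 8.3333333
Var(Y) = 6² * 8.3333333 = 36 * 8.3333333 = 300

300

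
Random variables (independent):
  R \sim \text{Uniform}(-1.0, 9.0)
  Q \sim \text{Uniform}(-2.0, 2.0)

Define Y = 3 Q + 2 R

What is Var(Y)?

For independent RVs: Var(aX + bY) = a²Var(X) + b²Var(Y)
Var(R) = 8.3333333
Var(Q) = 1.3333333
Var(Y) = 2²*8.3333333 + 3²*1.3333333
= 4*8.3333333 + 9*1.3333333 = 45.333333

45.333333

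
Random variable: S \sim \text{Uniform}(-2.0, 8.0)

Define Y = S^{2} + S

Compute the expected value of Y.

E[Y] = 1*E[S²] + 1*E[S]
E[S] = 3
E[S²] = Var(S) + (E[S])² = 8.3333333 + 9 = 17.333333
E[Y] = 1*17.333333 + 1*3 = 20.333333

20.333333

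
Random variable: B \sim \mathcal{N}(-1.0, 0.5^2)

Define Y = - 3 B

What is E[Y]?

For Y = -3B:
E[Y] = -3 * E[B]
E[B] = -1.0 = -1
E[Y] = -3 * (-1) = 3

3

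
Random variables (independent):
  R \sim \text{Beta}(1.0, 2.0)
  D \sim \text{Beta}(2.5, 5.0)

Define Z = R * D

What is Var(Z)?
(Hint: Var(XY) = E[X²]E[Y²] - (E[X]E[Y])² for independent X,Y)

Var(XY) = E[X²]E[Y²] - (E[X]E[Y])²
E[R] = 0.33333333, Var(R) = 0.055555556
E[D] = 0.33333333, Var(D) = 0.026143791
E[R²] = 0.055555556 + 0.33333333² = 0.16666667
E[D²] = 0.026143791 + 0.33333333² = 0.1372549
Var(Z) = 0.16666667*0.1372549 - (0.33333333*0.33333333)²
= 0.022875817 - 0.012345679 = 0.010530138

0.010530138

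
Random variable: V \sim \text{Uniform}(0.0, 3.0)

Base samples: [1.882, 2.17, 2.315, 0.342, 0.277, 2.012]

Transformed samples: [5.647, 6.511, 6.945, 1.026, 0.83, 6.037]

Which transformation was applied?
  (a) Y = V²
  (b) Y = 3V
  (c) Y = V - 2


Checking option (b) Y = 3V:
  V = 1.882 -> Y = 5.647 ✓
  V = 2.17 -> Y = 6.511 ✓
  V = 2.315 -> Y = 6.945 ✓
All samples match this transformation.

(b) 3V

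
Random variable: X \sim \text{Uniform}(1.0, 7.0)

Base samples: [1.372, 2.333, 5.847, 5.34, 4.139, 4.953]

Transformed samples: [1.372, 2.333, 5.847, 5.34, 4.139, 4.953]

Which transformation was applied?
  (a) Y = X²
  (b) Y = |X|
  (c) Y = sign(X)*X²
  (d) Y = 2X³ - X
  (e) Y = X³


Checking option (b) Y = |X|:
  X = 1.372 -> Y = 1.372 ✓
  X = 2.333 -> Y = 2.333 ✓
  X = 5.847 -> Y = 5.847 ✓
All samples match this transformation.

(b) |X|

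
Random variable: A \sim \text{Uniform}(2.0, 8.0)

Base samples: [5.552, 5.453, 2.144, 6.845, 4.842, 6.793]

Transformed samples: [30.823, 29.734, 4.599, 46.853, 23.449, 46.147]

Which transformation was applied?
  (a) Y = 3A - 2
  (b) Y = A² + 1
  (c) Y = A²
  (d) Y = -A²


Checking option (c) Y = A²:
  A = 5.552 -> Y = 30.823 ✓
  A = 5.453 -> Y = 29.734 ✓
  A = 2.144 -> Y = 4.599 ✓
All samples match this transformation.

(c) A²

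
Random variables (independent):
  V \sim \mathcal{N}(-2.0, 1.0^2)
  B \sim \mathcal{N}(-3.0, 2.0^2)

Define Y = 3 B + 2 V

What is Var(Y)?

For independent RVs: Var(aX + bY) = a²Var(X) + b²Var(Y)
Var(V) = 1
Var(B) = 4
Var(Y) = 2²*1 + 3²*4
= 4*1 + 9*4 = 40

40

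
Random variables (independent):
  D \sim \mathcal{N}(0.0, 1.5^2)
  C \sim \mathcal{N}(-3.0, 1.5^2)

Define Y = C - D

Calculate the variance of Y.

For independent RVs: Var(aX + bY) = a²Var(X) + b²Var(Y)
Var(D) = 2.25
Var(C) = 2.25
Var(Y) = (-1)²*2.25 + 1²*2.25
= 1*2.25 + 1*2.25 = 4.5

4.5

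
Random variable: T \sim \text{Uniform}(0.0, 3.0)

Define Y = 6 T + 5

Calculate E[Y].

For Y = 6T + 5:
E[Y] = 6 * E[T] + 5
E[T] = (0 + 3)/2 = 1.5
E[Y] = 6 * 1.5 + 5 = 14

14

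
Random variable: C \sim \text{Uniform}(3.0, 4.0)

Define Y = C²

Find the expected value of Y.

Using E[X²] = Var(X) + (E[X])²:
E[C] = 3.5
Var(C) = (4 - 3)^2/12 = 0.083333333
E[C²] = 0.083333333 + 3.5² = 0.083333333 + 12.25 = 12.333333

12.333333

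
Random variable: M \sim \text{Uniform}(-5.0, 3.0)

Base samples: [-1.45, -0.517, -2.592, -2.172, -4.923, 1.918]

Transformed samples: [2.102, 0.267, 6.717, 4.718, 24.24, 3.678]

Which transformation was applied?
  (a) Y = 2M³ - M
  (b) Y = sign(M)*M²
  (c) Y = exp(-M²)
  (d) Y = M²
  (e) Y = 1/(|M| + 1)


Checking option (d) Y = M²:
  M = -1.45 -> Y = 2.102 ✓
  M = -0.517 -> Y = 0.267 ✓
  M = -2.592 -> Y = 6.717 ✓
All samples match this transformation.

(d) M²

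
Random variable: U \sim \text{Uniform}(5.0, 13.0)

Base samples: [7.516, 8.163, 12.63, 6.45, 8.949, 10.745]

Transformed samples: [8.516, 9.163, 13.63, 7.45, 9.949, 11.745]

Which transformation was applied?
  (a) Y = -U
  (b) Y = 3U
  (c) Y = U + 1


Checking option (c) Y = U + 1:
  U = 7.516 -> Y = 8.516 ✓
  U = 8.163 -> Y = 9.163 ✓
  U = 12.63 -> Y = 13.63 ✓
All samples match this transformation.

(c) U + 1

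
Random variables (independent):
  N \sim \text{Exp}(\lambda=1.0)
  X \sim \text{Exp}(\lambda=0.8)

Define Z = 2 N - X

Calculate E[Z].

E[Z] = 2*E[N] - 1*E[X]
E[N] = 1
E[X] = 1.25
E[Z] = 2*1 - 1*1.25 = 0.75

0.75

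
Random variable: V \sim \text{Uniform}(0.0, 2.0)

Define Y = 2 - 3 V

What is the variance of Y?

For Y = aV + b: Var(Y) = a² * Var(V)
Var(V) = (2 - 0)^2/12 = 0.33333333
Var(Y) = (-3)² * 0.33333333 = 9 * 0.33333333 = 3

3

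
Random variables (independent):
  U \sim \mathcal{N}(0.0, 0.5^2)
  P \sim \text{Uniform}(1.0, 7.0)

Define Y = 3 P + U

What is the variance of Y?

For independent RVs: Var(aX + bY) = a²Var(X) + b²Var(Y)
Var(U) = 0.25
Var(P) = 3
Var(Y) = 1²*0.25 + 3²*3
= 1*0.25 + 9*3 = 27.25

27.25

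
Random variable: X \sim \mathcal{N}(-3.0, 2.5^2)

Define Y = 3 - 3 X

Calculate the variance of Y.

For Y = aX + b: Var(Y) = a² * Var(X)
Var(X) = 2.5^2 = 6.25
Var(Y) = (-3)² * 6.25 = 9 * 6.25 = 56.25

56.25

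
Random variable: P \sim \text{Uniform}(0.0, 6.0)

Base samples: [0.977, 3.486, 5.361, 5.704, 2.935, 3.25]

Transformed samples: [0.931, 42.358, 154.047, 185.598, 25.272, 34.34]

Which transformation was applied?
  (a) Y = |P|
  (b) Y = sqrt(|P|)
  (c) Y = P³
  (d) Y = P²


Checking option (c) Y = P³:
  P = 0.977 -> Y = 0.931 ✓
  P = 3.486 -> Y = 42.358 ✓
  P = 5.361 -> Y = 154.047 ✓
All samples match this transformation.

(c) P³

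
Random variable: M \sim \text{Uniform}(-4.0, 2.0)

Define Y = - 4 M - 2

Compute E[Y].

For Y = -4M - 2:
E[Y] = -4 * E[M] - 2
E[M] = (-4 + 2)/2 = -1
E[Y] = -4 * (-1) - 2 = 2

2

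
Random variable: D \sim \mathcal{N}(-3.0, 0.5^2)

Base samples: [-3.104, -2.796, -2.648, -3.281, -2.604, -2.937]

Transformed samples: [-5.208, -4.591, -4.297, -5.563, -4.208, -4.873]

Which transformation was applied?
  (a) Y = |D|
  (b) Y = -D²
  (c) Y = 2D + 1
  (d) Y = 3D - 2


Checking option (c) Y = 2D + 1:
  D = -3.104 -> Y = -5.208 ✓
  D = -2.796 -> Y = -4.591 ✓
  D = -2.648 -> Y = -4.297 ✓
All samples match this transformation.

(c) 2D + 1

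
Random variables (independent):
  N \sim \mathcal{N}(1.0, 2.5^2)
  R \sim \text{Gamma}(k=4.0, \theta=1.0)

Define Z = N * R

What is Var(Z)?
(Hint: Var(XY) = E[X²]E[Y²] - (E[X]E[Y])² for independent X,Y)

Var(XY) = E[X²]E[Y²] - (E[X]E[Y])²
E[N] = 1, Var(N) = 6.25
E[R] = 4, Var(R) = 4
E[N²] = 6.25 + 1² = 7.25
E[R²] = 4 + 4² = 20
Var(Z) = 7.25*20 - (1*4)²
= 145 - 16 = 129

129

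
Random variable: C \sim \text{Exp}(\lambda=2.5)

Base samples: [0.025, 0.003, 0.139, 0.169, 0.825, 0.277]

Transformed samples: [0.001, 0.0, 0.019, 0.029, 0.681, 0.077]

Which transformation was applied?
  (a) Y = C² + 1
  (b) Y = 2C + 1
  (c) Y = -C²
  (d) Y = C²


Checking option (d) Y = C²:
  C = 0.025 -> Y = 0.001 ✓
  C = 0.003 -> Y = 0.0 ✓
  C = 0.139 -> Y = 0.019 ✓
All samples match this transformation.

(d) C²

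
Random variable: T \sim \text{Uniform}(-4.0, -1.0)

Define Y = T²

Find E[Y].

E[T²] = Var(T) + (E[T])² = 0.75 + 6.25 = 7

7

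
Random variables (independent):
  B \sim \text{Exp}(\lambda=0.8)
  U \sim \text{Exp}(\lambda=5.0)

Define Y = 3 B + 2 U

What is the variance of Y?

For independent RVs: Var(aX + bY) = a²Var(X) + b²Var(Y)
Var(B) = 1.5625
Var(U) = 0.04
Var(Y) = 3²*1.5625 + 2²*0.04
= 9*1.5625 + 4*0.04 = 14.2225

14.2225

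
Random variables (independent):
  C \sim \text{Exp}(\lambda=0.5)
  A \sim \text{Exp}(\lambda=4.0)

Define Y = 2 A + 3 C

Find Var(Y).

For independent RVs: Var(aX + bY) = a²Var(X) + b²Var(Y)
Var(C) = 4
Var(A) = 0.0625
Var(Y) = 3²*4 + 2²*0.0625
= 9*4 + 4*0.0625 = 36.25

36.25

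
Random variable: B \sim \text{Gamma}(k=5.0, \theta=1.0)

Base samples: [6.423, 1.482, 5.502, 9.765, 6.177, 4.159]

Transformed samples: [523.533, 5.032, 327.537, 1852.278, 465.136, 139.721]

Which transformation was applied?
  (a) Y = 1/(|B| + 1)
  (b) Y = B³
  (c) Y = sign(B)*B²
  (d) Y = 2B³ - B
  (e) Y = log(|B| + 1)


Checking option (d) Y = 2B³ - B:
  B = 6.423 -> Y = 523.533 ✓
  B = 1.482 -> Y = 5.032 ✓
  B = 5.502 -> Y = 327.537 ✓
All samples match this transformation.

(d) 2B³ - B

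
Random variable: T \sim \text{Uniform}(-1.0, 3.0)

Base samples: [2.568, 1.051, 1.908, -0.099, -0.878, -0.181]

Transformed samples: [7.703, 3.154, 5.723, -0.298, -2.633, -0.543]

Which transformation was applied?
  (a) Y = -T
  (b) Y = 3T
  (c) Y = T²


Checking option (b) Y = 3T:
  T = 2.568 -> Y = 7.703 ✓
  T = 1.051 -> Y = 3.154 ✓
  T = 1.908 -> Y = 5.723 ✓
All samples match this transformation.

(b) 3T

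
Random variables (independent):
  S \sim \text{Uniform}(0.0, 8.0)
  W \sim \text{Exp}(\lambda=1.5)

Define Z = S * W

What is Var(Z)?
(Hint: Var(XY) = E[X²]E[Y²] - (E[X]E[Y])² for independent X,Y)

Var(XY) = E[X²]E[Y²] - (E[X]E[Y])²
E[S] = 4, Var(S) = 5.3333333
E[W] = 0.66666667, Var(W) = 0.44444444
E[S²] = 5.3333333 + 4² = 21.333333
E[W²] = 0.44444444 + 0.66666667² = 0.88888889
Var(Z) = 21.333333*0.88888889 - (4*0.66666667)²
= 18.962963 - 7.1111111 = 11.851852

11.851852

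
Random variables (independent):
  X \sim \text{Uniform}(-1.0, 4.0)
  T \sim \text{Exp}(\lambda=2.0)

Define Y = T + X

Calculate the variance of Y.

For independent RVs: Var(aX + bY) = a²Var(X) + b²Var(Y)
Var(X) = 2.0833333
Var(T) = 0.25
Var(Y) = 1²*2.0833333 + 1²*0.25
= 1*2.0833333 + 1*0.25 = 2.3333333

2.3333333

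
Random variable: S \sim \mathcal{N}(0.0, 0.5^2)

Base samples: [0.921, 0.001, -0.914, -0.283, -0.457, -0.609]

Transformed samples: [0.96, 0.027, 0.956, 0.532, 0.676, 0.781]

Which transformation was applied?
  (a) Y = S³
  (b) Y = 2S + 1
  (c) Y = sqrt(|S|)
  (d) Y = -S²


Checking option (c) Y = sqrt(|S|):
  S = 0.921 -> Y = 0.96 ✓
  S = 0.001 -> Y = 0.027 ✓
  S = -0.914 -> Y = 0.956 ✓
All samples match this transformation.

(c) sqrt(|S|)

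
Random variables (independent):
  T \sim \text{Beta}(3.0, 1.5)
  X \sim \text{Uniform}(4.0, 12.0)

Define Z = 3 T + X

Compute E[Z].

E[Z] = 3*E[T] + 1*E[X]
E[T] = 0.66666667
E[X] = 8
E[Z] = 3*0.66666667 + 1*8 = 10

10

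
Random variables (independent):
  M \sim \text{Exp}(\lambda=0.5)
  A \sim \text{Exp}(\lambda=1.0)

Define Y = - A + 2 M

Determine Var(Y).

For independent RVs: Var(aX + bY) = a²Var(X) + b²Var(Y)
Var(M) = 4
Var(A) = 1
Var(Y) = 2²*4 + (-1)²*1
= 4*4 + 1*1 = 17

17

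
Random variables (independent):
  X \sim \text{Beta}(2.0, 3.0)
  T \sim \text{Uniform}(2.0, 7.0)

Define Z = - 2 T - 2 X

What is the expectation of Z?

E[Z] = -2*E[X] - 2*E[T]
E[X] = 0.4
E[T] = 4.5
E[Z] = -2*0.4 - 2*4.5 = -9.8

-9.8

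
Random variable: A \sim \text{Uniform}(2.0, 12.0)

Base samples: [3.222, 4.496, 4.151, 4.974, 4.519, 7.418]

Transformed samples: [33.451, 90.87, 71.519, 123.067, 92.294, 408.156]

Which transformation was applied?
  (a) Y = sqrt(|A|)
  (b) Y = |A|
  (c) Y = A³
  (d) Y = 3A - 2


Checking option (c) Y = A³:
  A = 3.222 -> Y = 33.451 ✓
  A = 4.496 -> Y = 90.87 ✓
  A = 4.151 -> Y = 71.519 ✓
All samples match this transformation.

(c) A³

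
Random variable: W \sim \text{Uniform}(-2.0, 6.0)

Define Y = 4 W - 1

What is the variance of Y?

For Y = aW + b: Var(Y) = a² * Var(W)
Var(W) = (6 + 2)^2/12 = 5.3333333
Var(Y) = 4² * 5.3333333 = 16 * 5.3333333 = 85.333333

85.333333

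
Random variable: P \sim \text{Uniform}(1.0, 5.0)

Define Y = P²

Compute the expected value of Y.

E[P²] = Var(P) + (E[P])² = 1.3333333 + 9 = 10.333333

10.333333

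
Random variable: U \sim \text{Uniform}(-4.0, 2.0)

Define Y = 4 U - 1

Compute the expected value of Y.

For Y = 4U - 1:
E[Y] = 4 * E[U] - 1
E[U] = (-4 + 2)/2 = -1
E[Y] = 4 * (-1) - 1 = -5

-5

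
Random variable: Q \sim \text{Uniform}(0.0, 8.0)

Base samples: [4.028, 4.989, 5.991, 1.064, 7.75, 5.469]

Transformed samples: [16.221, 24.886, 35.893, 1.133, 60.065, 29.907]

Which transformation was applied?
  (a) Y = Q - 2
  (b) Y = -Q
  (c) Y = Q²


Checking option (c) Y = Q²:
  Q = 4.028 -> Y = 16.221 ✓
  Q = 4.989 -> Y = 24.886 ✓
  Q = 5.991 -> Y = 35.893 ✓
All samples match this transformation.

(c) Q²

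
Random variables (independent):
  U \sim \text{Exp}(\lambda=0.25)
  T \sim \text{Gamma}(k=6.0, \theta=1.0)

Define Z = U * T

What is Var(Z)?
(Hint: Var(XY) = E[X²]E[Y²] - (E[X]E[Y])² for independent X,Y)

Var(XY) = E[X²]E[Y²] - (E[X]E[Y])²
E[U] = 4, Var(U) = 16
E[T] = 6, Var(T) = 6
E[U²] = 16 + 4² = 32
E[T²] = 6 + 6² = 42
Var(Z) = 32*42 - (4*6)²
= 1344 - 576 = 768

768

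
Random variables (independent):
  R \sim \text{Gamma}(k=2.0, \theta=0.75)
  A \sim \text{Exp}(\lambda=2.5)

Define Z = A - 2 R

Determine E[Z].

E[Z] = -2*E[R] + 1*E[A]
E[R] = 1.5
E[A] = 0.4
E[Z] = -2*1.5 + 1*0.4 = -2.6

-2.6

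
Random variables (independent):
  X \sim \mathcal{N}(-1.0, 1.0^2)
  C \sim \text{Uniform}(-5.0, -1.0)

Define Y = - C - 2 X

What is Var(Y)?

For independent RVs: Var(aX + bY) = a²Var(X) + b²Var(Y)
Var(X) = 1
Var(C) = 1.3333333
Var(Y) = (-2)²*1 + (-1)²*1.3333333
= 4*1 + 1*1.3333333 = 5.3333333

5.3333333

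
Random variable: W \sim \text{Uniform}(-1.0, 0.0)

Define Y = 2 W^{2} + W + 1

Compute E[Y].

E[Y] = 2*E[W²] + 1*E[W] + 1
E[W] = -0.5
E[W²] = Var(W) + (E[W])² = 0.083333333 + 0.25 = 0.33333333
E[Y] = 2*0.33333333 + 1*(-0.5) + 1 = 1.1666667

1.1666667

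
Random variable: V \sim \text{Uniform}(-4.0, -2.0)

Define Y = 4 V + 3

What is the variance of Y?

For Y = aV + b: Var(Y) = a² * Var(V)
Var(V) = (-2 + 4)^2/12 = 0.33333333
Var(Y) = 4² * 0.33333333 = 16 * 0.33333333 = 5.3333333

5.3333333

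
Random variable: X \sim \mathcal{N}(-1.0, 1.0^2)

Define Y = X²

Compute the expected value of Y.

Using E[X²] = Var(X) + (E[X])²:
E[X] = -1
Var(X) = 1.0^2 = 1
E[X²] = 1 + (-1)² = 1 + 1 = 2

2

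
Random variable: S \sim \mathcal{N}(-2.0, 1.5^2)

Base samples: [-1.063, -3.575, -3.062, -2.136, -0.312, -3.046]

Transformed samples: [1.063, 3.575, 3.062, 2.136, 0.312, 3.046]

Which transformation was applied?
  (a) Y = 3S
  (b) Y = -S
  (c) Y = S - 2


Checking option (b) Y = -S:
  S = -1.063 -> Y = 1.063 ✓
  S = -3.575 -> Y = 3.575 ✓
  S = -3.062 -> Y = 3.062 ✓
All samples match this transformation.

(b) -S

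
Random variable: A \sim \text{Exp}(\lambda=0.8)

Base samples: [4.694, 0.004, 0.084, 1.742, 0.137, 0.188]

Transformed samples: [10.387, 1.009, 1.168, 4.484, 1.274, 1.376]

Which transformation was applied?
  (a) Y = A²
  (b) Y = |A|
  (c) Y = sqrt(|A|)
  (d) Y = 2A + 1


Checking option (d) Y = 2A + 1:
  A = 4.694 -> Y = 10.387 ✓
  A = 0.004 -> Y = 1.009 ✓
  A = 0.084 -> Y = 1.168 ✓
All samples match this transformation.

(d) 2A + 1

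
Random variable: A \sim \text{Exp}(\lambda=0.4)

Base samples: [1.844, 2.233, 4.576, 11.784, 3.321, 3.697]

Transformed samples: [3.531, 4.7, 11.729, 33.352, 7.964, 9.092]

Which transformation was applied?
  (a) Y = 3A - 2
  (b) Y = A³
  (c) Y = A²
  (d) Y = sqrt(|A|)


Checking option (a) Y = 3A - 2:
  A = 1.844 -> Y = 3.531 ✓
  A = 2.233 -> Y = 4.7 ✓
  A = 4.576 -> Y = 11.729 ✓
All samples match this transformation.

(a) 3A - 2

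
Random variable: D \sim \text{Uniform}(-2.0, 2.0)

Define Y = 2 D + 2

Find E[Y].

For Y = 2D + 2:
E[Y] = 2 * E[D] + 2
E[D] = (-2 + 2)/2 = 0
E[Y] = 2 * 0 + 2 = 2

2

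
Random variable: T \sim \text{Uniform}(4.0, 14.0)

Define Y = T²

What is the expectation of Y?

Using E[X²] = Var(X) + (E[X])²:
E[T] = 9
Var(T) = (14 - 4)^2/12 = 8.3333333
E[T²] = 8.3333333 + 9² = 8.3333333 + 81 = 89.333333

89.333333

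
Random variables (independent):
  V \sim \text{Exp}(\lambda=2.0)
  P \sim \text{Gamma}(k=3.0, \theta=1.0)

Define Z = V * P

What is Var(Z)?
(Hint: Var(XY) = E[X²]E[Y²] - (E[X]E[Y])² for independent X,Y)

Var(XY) = E[X²]E[Y²] - (E[X]E[Y])²
E[V] = 0.5, Var(V) = 0.25
E[P] = 3, Var(P) = 3
E[V²] = 0.25 + 0.5² = 0.5
E[P²] = 3 + 3² = 12
Var(Z) = 0.5*12 - (0.5*3)²
= 6 - 2.25 = 3.75

3.75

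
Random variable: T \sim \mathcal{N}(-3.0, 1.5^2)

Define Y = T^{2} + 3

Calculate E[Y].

E[Y] = 1*E[T²] + 3
E[T] = -3
E[T²] = Var(T) + (E[T])² = 2.25 + 9 = 11.25
E[Y] = 1*11.25 + 3 = 14.25

14.25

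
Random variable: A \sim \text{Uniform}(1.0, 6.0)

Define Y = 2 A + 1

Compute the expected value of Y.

For Y = 2A + 1:
E[Y] = 2 * E[A] + 1
E[A] = (1 + 6)/2 = 3.5
E[Y] = 2 * 3.5 + 1 = 8

8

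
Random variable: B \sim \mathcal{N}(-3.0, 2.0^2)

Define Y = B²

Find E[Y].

Using E[X²] = Var(X) + (E[X])²:
E[B] = -3
Var(B) = 2.0^2 = 4
E[B²] = 4 + (-3)² = 4 + 9 = 13

13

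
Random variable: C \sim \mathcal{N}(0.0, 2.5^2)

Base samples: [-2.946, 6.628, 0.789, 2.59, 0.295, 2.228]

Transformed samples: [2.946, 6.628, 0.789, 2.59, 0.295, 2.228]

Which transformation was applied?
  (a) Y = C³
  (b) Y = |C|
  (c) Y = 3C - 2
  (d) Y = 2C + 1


Checking option (b) Y = |C|:
  C = -2.946 -> Y = 2.946 ✓
  C = 6.628 -> Y = 6.628 ✓
  C = 0.789 -> Y = 0.789 ✓
All samples match this transformation.

(b) |C|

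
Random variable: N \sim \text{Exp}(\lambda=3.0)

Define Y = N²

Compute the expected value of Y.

Using E[X²] = Var(X) + (E[X])²:
E[N] = 0.33333333
Var(N) = 1/3.0^2 = 0.11111111
E[N²] = 0.11111111 + 0.33333333² = 0.11111111 + 0.11111111 = 0.22222222

0.22222222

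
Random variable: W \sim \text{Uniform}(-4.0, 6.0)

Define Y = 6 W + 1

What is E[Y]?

For Y = 6W + 1:
E[Y] = 6 * E[W] + 1
E[W] = (-4 + 6)/2 = 1
E[Y] = 6 * 1 + 1 = 7

7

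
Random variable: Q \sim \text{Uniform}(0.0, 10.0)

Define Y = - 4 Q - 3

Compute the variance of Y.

For Y = aQ + b: Var(Y) = a² * Var(Q)
Var(Q) = (10 - 0)^2/12 = 8.3333333
Var(Y) = (-4)² * 8.3333333 = 16 * 8.3333333 = 133.33333

133.33333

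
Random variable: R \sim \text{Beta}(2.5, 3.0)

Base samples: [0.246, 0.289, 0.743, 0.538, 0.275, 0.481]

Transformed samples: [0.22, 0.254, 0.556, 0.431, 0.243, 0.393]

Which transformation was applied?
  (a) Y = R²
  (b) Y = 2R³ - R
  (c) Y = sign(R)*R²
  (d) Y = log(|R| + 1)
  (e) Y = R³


Checking option (d) Y = log(|R| + 1):
  R = 0.246 -> Y = 0.22 ✓
  R = 0.289 -> Y = 0.254 ✓
  R = 0.743 -> Y = 0.556 ✓
All samples match this transformation.

(d) log(|R| + 1)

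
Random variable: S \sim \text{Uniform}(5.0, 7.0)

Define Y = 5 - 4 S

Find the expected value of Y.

For Y = -4S + 5:
E[Y] = -4 * E[S] + 5
E[S] = (5 + 7)/2 = 6
E[Y] = -4 * 6 + 5 = -19

-19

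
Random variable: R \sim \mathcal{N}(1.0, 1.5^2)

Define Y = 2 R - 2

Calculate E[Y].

For Y = 2R - 2:
E[Y] = 2 * E[R] - 2
E[R] = 1.0 = 1
E[Y] = 2 * 1 - 2 = 0

0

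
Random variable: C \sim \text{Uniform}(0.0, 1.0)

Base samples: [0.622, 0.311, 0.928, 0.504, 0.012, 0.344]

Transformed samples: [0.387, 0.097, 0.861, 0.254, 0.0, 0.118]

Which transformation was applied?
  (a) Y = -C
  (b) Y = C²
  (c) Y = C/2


Checking option (b) Y = C²:
  C = 0.622 -> Y = 0.387 ✓
  C = 0.311 -> Y = 0.097 ✓
  C = 0.928 -> Y = 0.861 ✓
All samples match this transformation.

(b) C²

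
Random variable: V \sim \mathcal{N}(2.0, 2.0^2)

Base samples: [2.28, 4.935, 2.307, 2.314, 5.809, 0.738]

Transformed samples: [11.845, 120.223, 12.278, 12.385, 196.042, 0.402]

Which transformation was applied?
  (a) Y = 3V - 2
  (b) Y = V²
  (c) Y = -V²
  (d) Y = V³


Checking option (d) Y = V³:
  V = 2.28 -> Y = 11.845 ✓
  V = 4.935 -> Y = 120.223 ✓
  V = 2.307 -> Y = 12.278 ✓
All samples match this transformation.

(d) V³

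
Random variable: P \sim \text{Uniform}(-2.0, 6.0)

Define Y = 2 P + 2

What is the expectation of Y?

For Y = 2P + 2:
E[Y] = 2 * E[P] + 2
E[P] = (-2 + 6)/2 = 2
E[Y] = 2 * 2 + 2 = 6

6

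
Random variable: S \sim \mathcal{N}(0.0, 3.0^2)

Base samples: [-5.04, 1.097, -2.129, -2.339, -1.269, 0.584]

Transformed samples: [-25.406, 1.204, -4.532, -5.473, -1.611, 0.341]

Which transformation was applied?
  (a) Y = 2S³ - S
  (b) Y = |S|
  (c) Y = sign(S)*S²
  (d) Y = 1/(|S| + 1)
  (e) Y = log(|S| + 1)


Checking option (c) Y = sign(S)*S²:
  S = -5.04 -> Y = -25.406 ✓
  S = 1.097 -> Y = 1.204 ✓
  S = -2.129 -> Y = -4.532 ✓
All samples match this transformation.

(c) sign(S)*S²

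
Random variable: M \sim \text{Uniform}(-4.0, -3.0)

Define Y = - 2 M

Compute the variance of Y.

For Y = aM + b: Var(Y) = a² * Var(M)
Var(M) = (-3 + 4)^2/12 = 0.083333333
Var(Y) = (-2)² * 0.083333333 = 4 * 0.083333333 = 0.33333333

0.33333333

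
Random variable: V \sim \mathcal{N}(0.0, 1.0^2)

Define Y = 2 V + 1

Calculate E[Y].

For Y = 2V + 1:
E[Y] = 2 * E[V] + 1
E[V] = 0.0 = 0
E[Y] = 2 * 0 + 1 = 1

1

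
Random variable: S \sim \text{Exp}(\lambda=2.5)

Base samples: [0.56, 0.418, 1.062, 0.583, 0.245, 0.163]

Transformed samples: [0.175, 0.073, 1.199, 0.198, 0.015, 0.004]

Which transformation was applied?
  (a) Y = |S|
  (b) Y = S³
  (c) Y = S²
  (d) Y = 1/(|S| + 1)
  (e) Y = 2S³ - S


Checking option (b) Y = S³:
  S = 0.56 -> Y = 0.175 ✓
  S = 0.418 -> Y = 0.073 ✓
  S = 1.062 -> Y = 1.199 ✓
All samples match this transformation.

(b) S³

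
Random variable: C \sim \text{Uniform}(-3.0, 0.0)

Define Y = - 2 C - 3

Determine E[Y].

For Y = -2C - 3:
E[Y] = -2 * E[C] - 3
E[C] = (-3 + 0)/2 = -1.5
E[Y] = -2 * (-1.5) - 3 = 0

0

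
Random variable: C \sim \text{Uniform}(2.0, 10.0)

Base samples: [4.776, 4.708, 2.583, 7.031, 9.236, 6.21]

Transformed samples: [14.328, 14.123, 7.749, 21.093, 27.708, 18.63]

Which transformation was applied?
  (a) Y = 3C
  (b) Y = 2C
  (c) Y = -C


Checking option (a) Y = 3C:
  C = 4.776 -> Y = 14.328 ✓
  C = 4.708 -> Y = 14.123 ✓
  C = 2.583 -> Y = 7.749 ✓
All samples match this transformation.

(a) 3C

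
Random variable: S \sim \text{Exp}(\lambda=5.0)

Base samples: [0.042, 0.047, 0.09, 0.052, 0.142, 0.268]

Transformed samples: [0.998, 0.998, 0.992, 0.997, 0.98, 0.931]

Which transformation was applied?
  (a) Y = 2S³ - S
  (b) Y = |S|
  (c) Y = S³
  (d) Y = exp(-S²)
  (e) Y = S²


Checking option (d) Y = exp(-S²):
  S = 0.042 -> Y = 0.998 ✓
  S = 0.047 -> Y = 0.998 ✓
  S = 0.09 -> Y = 0.992 ✓
All samples match this transformation.

(d) exp(-S²)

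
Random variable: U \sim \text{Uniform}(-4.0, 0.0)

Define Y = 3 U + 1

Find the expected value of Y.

For Y = 3U + 1:
E[Y] = 3 * E[U] + 1
E[U] = (-4 + 0)/2 = -2
E[Y] = 3 * (-2) + 1 = -5

-5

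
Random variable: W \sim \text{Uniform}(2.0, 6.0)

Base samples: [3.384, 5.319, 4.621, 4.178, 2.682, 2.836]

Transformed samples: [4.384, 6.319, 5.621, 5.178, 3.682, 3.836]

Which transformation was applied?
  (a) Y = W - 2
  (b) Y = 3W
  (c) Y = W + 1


Checking option (c) Y = W + 1:
  W = 3.384 -> Y = 4.384 ✓
  W = 5.319 -> Y = 6.319 ✓
  W = 4.621 -> Y = 5.621 ✓
All samples match this transformation.

(c) W + 1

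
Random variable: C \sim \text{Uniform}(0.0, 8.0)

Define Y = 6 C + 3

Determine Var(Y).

For Y = aC + b: Var(Y) = a² * Var(C)
Var(C) = (8 - 0)^2/12 = 5.3333333
Var(Y) = 6² * 5.3333333 = 36 * 5.3333333 = 192

192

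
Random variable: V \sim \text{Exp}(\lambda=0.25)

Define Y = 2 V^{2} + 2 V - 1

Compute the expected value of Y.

E[Y] = 2*E[V²] + 2*E[V] - 1
E[V] = 4
E[V²] = Var(V) + (E[V])² = 16 + 16 = 32
E[Y] = 2*32 + 2*4 - 1 = 71

71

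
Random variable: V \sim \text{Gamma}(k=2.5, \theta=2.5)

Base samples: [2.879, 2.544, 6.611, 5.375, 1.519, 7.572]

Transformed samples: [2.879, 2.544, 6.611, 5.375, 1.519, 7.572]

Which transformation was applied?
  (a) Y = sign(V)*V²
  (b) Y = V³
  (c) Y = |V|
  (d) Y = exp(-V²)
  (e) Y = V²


Checking option (c) Y = |V|:
  V = 2.879 -> Y = 2.879 ✓
  V = 2.544 -> Y = 2.544 ✓
  V = 6.611 -> Y = 6.611 ✓
All samples match this transformation.

(c) |V|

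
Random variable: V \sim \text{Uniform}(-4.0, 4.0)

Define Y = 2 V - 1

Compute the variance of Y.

For Y = aV + b: Var(Y) = a² * Var(V)
Var(V) = (4 + 4)^2/12 = 5.3333333
Var(Y) = 2² * 5.3333333 = 4 * 5.3333333 = 21.333333

21.333333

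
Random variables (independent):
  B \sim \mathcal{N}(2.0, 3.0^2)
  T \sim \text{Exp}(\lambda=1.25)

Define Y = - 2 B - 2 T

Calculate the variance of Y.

For independent RVs: Var(aX + bY) = a²Var(X) + b²Var(Y)
Var(B) = 9
Var(T) = 0.64
Var(Y) = (-2)²*9 + (-2)²*0.64
= 4*9 + 4*0.64 = 38.56

38.56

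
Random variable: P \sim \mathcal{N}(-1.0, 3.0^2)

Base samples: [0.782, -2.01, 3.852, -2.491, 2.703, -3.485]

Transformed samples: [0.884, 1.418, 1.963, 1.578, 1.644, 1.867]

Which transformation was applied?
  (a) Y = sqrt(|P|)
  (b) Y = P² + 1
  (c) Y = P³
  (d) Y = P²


Checking option (a) Y = sqrt(|P|):
  P = 0.782 -> Y = 0.884 ✓
  P = -2.01 -> Y = 1.418 ✓
  P = 3.852 -> Y = 1.963 ✓
All samples match this transformation.

(a) sqrt(|P|)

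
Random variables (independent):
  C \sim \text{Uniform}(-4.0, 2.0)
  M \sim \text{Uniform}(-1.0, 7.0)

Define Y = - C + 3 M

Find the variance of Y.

For independent RVs: Var(aX + bY) = a²Var(X) + b²Var(Y)
Var(C) = 3
Var(M) = 5.3333333
Var(Y) = (-1)²*3 + 3²*5.3333333
= 1*3 + 9*5.3333333 = 51

51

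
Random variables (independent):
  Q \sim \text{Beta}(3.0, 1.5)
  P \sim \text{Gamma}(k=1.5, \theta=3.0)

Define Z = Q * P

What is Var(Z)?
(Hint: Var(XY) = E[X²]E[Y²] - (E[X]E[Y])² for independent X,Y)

Var(XY) = E[X²]E[Y²] - (E[X]E[Y])²
E[Q] = 0.66666667, Var(Q) = 0.04040404
E[P] = 4.5, Var(P) = 13.5
E[Q²] = 0.04040404 + 0.66666667² = 0.48484848
E[P²] = 13.5 + 4.5² = 33.75
Var(Z) = 0.48484848*33.75 - (0.66666667*4.5)²
= 16.363636 - 9 = 7.3636364

7.3636364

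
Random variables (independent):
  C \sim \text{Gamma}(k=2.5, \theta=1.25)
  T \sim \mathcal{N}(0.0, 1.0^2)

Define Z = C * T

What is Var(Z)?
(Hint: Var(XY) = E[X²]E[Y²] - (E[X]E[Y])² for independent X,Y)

Var(XY) = E[X²]E[Y²] - (E[X]E[Y])²
E[C] = 3.125, Var(C) = 3.90625
E[T] = 0, Var(T) = 1
E[C²] = 3.90625 + 3.125² = 13.671875
E[T²] = 1 + 0² = 1
Var(Z) = 13.671875*1 - (3.125*0)²
= 13.671875 - 0 = 13.671875

13.671875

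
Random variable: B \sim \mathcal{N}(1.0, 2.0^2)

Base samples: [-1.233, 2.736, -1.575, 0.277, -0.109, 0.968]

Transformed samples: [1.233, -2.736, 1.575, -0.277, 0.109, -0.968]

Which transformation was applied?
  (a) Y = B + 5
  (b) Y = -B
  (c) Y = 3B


Checking option (b) Y = -B:
  B = -1.233 -> Y = 1.233 ✓
  B = 2.736 -> Y = -2.736 ✓
  B = -1.575 -> Y = 1.575 ✓
All samples match this transformation.

(b) -B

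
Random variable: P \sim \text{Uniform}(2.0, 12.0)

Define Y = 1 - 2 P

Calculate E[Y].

For Y = -2P + 1:
E[Y] = -2 * E[P] + 1
E[P] = (2 + 12)/2 = 7
E[Y] = -2 * 7 + 1 = -13

-13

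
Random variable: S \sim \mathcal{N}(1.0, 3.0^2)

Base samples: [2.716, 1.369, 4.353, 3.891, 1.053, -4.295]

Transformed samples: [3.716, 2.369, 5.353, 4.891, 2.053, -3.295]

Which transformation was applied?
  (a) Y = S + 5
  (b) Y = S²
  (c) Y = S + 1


Checking option (c) Y = S + 1:
  S = 2.716 -> Y = 3.716 ✓
  S = 1.369 -> Y = 2.369 ✓
  S = 4.353 -> Y = 5.353 ✓
All samples match this transformation.

(c) S + 1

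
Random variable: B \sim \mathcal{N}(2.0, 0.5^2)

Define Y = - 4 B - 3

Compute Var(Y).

For Y = aB + b: Var(Y) = a² * Var(B)
Var(B) = 0.5^2 = 0.25
Var(Y) = (-4)² * 0.25 = 16 * 0.25 = 4

4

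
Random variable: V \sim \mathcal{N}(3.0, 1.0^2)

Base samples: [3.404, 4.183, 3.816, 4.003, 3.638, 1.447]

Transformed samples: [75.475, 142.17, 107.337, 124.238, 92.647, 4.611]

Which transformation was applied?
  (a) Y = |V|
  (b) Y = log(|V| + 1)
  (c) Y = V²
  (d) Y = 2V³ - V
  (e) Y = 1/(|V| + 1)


Checking option (d) Y = 2V³ - V:
  V = 3.404 -> Y = 75.475 ✓
  V = 4.183 -> Y = 142.17 ✓
  V = 3.816 -> Y = 107.337 ✓
All samples match this transformation.

(d) 2V³ - V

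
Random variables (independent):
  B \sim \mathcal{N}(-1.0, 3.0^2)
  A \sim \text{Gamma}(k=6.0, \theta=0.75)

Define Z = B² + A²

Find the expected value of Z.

E[Z] = E[B²] + E[A²]
E[B²] = Var(B) + E[B]² = 9 + 1 = 10
E[A²] = Var(A) + E[A]² = 3.375 + 20.25 = 23.625
E[Z] = 10 + 23.625 = 33.625

33.625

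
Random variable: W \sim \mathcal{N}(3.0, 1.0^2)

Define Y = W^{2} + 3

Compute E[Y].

E[Y] = 1*E[W²] + 3
E[W] = 3
E[W²] = Var(W) + (E[W])² = 1 + 9 = 10
E[Y] = 1*10 + 3 = 13

13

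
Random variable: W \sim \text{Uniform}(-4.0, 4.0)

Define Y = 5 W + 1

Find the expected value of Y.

For Y = 5W + 1:
E[Y] = 5 * E[W] + 1
E[W] = (-4 + 4)/2 = 0
E[Y] = 5 * 0 + 1 = 1

1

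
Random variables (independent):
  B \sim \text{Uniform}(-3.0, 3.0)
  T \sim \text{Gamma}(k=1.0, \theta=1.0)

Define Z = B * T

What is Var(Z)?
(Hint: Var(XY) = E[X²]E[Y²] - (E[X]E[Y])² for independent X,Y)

Var(XY) = E[X²]E[Y²] - (E[X]E[Y])²
E[B] = 0, Var(B) = 3
E[T] = 1, Var(T) = 1
E[B²] = 3 + 0² = 3
E[T²] = 1 + 1² = 2
Var(Z) = 3*2 - (0*1)²
= 6 - 0 = 6

6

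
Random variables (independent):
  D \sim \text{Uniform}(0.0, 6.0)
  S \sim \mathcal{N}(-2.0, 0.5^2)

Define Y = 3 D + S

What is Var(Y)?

For independent RVs: Var(aX + bY) = a²Var(X) + b²Var(Y)
Var(D) = 3
Var(S) = 0.25
Var(Y) = 3²*3 + 1²*0.25
= 9*3 + 1*0.25 = 27.25

27.25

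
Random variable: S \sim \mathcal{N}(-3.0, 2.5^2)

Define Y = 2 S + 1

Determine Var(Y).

For Y = aS + b: Var(Y) = a² * Var(S)
Var(S) = 2.5^2 = 6.25
Var(Y) = 2² * 6.25 = 4 * 6.25 = 25

25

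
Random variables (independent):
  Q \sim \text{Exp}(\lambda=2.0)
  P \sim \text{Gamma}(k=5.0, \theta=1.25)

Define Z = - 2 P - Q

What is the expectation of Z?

E[Z] = -1*E[Q] - 2*E[P]
E[Q] = 0.5
E[P] = 6.25
E[Z] = -1*0.5 - 2*6.25 = -13

-13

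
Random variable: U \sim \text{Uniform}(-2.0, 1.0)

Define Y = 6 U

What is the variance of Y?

For Y = aU + b: Var(Y) = a² * Var(U)
Var(U) = (1 + 2)^2/12 = 0.75
Var(Y) = 6² * 0.75 = 36 * 0.75 = 27

27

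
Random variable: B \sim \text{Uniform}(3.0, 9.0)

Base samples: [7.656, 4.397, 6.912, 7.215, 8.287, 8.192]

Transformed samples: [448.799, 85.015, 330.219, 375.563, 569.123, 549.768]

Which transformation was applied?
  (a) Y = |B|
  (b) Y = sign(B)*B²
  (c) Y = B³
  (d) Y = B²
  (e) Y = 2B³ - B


Checking option (c) Y = B³:
  B = 7.656 -> Y = 448.799 ✓
  B = 4.397 -> Y = 85.015 ✓
  B = 6.912 -> Y = 330.219 ✓
All samples match this transformation.

(c) B³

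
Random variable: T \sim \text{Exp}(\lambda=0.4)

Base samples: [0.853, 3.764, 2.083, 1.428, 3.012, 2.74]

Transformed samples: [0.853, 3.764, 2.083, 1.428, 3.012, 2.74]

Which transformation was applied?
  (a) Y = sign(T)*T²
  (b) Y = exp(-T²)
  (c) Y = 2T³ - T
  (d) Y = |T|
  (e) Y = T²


Checking option (d) Y = |T|:
  T = 0.853 -> Y = 0.853 ✓
  T = 3.764 -> Y = 3.764 ✓
  T = 2.083 -> Y = 2.083 ✓
All samples match this transformation.

(d) |T|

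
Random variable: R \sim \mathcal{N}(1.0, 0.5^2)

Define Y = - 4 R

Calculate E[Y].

For Y = -4R:
E[Y] = -4 * E[R]
E[R] = 1.0 = 1
E[Y] = -4 * 1 = -4

-4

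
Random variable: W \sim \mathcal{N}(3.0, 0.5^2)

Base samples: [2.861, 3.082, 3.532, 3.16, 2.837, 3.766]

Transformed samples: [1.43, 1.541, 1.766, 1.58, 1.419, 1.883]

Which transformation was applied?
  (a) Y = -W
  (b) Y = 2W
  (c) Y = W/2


Checking option (c) Y = W/2:
  W = 2.861 -> Y = 1.43 ✓
  W = 3.082 -> Y = 1.541 ✓
  W = 3.532 -> Y = 1.766 ✓
All samples match this transformation.

(c) W/2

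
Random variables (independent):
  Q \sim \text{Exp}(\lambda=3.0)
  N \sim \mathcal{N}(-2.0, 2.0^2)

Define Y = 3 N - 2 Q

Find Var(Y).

For independent RVs: Var(aX + bY) = a²Var(X) + b²Var(Y)
Var(Q) = 0.11111111
Var(N) = 4
Var(Y) = (-2)²*0.11111111 + 3²*4
= 4*0.11111111 + 9*4 = 36.444444

36.444444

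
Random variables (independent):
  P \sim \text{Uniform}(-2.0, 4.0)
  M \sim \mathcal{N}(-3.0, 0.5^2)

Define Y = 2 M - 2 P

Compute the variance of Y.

For independent RVs: Var(aX + bY) = a²Var(X) + b²Var(Y)
Var(P) = 3
Var(M) = 0.25
Var(Y) = (-2)²*3 + 2²*0.25
= 4*3 + 4*0.25 = 13

13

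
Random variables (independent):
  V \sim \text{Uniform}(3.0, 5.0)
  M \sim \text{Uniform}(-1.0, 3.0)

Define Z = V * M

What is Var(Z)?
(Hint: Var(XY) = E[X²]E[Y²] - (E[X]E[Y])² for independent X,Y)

Var(XY) = E[X²]E[Y²] - (E[X]E[Y])²
E[V] = 4, Var(V) = 0.33333333
E[M] = 1, Var(M) = 1.3333333
E[V²] = 0.33333333 + 4² = 16.333333
E[M²] = 1.3333333 + 1² = 2.3333333
Var(Z) = 16.333333*2.3333333 - (4*1)²
= 38.111111 - 16 = 22.111111

22.111111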